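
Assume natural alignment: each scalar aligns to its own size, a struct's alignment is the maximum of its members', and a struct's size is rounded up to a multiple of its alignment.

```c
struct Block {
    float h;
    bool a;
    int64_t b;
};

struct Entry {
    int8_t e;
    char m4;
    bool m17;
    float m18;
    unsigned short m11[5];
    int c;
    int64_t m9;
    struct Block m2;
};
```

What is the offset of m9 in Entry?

24

Block: h at 0 (size 4, align 4) → ends 4; a at 4 (size 1, align 1) → ends 5; pad 3 to align 8 for b; b at 8 (size 8, align 8) → ends 16; total 16 bytes, alignment 8
e at 0 (size 1, align 1) → ends 1
m4 at 1 (size 1, align 1) → ends 2
m17 at 2 (size 1, align 1) → ends 3
pad 1 to align 4 for m18
m18 at 4 (size 4, align 4) → ends 8
m11 at 8 (size 10, align 2) → ends 18
pad 2 to align 4 for c
c at 20 (size 4, align 4) → ends 24
m9 at 24 (size 8, align 8) → ends 32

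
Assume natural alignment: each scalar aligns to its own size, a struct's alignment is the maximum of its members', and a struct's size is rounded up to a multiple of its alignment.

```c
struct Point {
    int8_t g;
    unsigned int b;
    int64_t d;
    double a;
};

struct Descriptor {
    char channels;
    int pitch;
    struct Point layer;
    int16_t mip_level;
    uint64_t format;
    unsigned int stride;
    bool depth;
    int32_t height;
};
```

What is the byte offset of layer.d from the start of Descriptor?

Point: g at 0 (size 1, align 1) → ends 1; pad 3 to align 4 for b; b at 4 (size 4, align 4) → ends 8; d at 8 (size 8, align 8) → ends 16; a at 16 (size 8, align 8) → ends 24; total 24 bytes, alignment 8
channels at 0 (size 1, align 1) → ends 1
pad 3 to align 4 for pitch
pitch at 4 (size 4, align 4) → ends 8
layer at 8 (size 24, align 8) → ends 32
within Point: d at 8
8 + 8 = 16

16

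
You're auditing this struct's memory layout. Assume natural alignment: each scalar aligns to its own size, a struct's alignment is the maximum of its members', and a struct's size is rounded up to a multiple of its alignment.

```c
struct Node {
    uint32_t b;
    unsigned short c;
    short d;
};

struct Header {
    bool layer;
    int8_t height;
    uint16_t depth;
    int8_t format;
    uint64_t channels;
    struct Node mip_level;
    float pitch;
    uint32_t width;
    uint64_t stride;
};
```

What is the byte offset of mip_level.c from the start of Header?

20

Node: 0..4  b  (4B, 4-aligned); 4..6  c  (2B, 2-aligned); 6..8  d  (2B, 2-aligned); sizeof = 8, alignof = 4
0..1  layer  (1B, 1-aligned)
1..2  height  (1B, 1-aligned)
2..4  depth  (2B, 2-aligned)
4..5  format  (1B, 1-aligned)
5..8  -- padding (3B)
8..16  channels  (8B, 8-aligned)
16..24  mip_level  (8B, 4-aligned)
within Node: c at 4
16 + 4 = 20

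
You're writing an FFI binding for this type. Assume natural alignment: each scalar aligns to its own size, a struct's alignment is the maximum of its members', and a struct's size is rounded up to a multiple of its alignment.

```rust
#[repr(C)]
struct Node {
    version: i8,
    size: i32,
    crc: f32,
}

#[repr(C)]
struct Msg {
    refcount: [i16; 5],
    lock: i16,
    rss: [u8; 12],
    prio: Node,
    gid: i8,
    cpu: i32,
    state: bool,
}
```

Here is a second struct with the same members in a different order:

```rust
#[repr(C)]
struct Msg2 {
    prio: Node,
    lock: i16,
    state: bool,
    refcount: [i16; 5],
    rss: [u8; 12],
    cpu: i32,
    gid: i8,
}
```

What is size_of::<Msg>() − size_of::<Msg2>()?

Node: version at 0 (size 1, align 1) → ends 1; pad 3 to align 4 for size; size at 4 (size 4, align 4) → ends 8; crc at 8 (size 4, align 4) → ends 12; total 12 bytes, alignment 4
refcount at 0 (size 10, align 2) → ends 10
lock at 10 (size 2, align 2) → ends 12
rss at 12 (size 12, align 1) → ends 24
prio at 24 (size 12, align 4) → ends 36
gid at 36 (size 1, align 1) → ends 37
pad 3 to align 4 for cpu
cpu at 40 (size 4, align 4) → ends 44
state at 44 (size 1, align 1) → ends 45
tail pad 3 to reach multiple of 4
total 48 bytes, alignment 4
— Msg2 —
prio at 0 (size 12, align 4) → ends 12
lock at 12 (size 2, align 2) → ends 14
state at 14 (size 1, align 1) → ends 15
pad 1 to align 2 for refcount
refcount at 16 (size 10, align 2) → ends 26
rss at 26 (size 12, align 1) → ends 38
pad 2 to align 4 for cpu
cpu at 40 (size 4, align 4) → ends 44
gid at 44 (size 1, align 1) → ends 45
tail pad 3 to reach multiple of 4
total 48 bytes, alignment 4
48 − 48 = 0

0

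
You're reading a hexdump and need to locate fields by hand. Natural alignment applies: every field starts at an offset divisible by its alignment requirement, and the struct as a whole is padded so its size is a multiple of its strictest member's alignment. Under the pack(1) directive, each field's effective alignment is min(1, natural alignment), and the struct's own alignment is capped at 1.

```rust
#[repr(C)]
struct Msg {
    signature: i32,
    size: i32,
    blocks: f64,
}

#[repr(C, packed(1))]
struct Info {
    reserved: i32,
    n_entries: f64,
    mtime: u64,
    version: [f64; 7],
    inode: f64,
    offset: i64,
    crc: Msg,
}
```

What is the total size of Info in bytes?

108 bytes

Msg: @0: signature [4B, align 4] → 4; @4: size [4B, align 4] → 8; @8: blocks [8B, align 8] → 16; size 16, align 8
@0: reserved [4B, align 1] → 4
@4: n_entries [8B, align 1] → 12
@12: mtime [8B, align 1] → 20
@20: version [56B, align 1] → 76
@76: inode [8B, align 1] → 84
@84: offset [8B, align 1] → 92
@92: crc [16B, align 1] → 108
size 108, align 1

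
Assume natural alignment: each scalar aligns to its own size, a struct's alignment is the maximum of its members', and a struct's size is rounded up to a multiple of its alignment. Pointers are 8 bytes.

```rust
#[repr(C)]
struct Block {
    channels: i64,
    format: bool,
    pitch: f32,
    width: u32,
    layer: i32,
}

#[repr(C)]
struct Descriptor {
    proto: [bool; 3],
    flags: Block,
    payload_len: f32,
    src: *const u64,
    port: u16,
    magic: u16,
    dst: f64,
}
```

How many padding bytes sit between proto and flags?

Block: channels at 0 (size 8, align 8) → ends 8; format at 8 (size 1, align 1) → ends 9; pad 3 to align 4 for pitch; pitch at 12 (size 4, align 4) → ends 16; width at 16 (size 4, align 4) → ends 20; layer at 20 (size 4, align 4) → ends 24; total 24 bytes, alignment 8
proto at 0 (size 3, align 1) → ends 3
pad 5 to align 8 for flags
flags at 8 (size 24, align 8) → ends 32

5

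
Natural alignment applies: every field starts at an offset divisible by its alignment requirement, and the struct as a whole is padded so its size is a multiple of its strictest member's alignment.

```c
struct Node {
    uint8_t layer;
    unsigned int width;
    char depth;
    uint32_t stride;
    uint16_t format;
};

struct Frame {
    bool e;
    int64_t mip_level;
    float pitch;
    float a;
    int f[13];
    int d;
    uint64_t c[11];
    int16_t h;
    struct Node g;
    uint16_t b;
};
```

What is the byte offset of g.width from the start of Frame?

176

Node: @0: layer [1B, align 1] → 1; +3 pad (align 4); @4: width [4B, align 4] → 8; @8: depth [1B, align 1] → 9; +3 pad (align 4); @12: stride [4B, align 4] → 16; @16: format [2B, align 2] → 18; +2 tail pad (align 4); size 20, align 4
@0: e [1B, align 1] → 1
+7 pad (align 8)
@8: mip_level [8B, align 8] → 16
@16: pitch [4B, align 4] → 20
@20: a [4B, align 4] → 24
@24: f [52B, align 4] → 76
@76: d [4B, align 4] → 80
@80: c [88B, align 8] → 168
@168: h [2B, align 2] → 170
+2 pad (align 4)
@172: g [20B, align 4] → 192
within Node: width at 4
172 + 4 = 176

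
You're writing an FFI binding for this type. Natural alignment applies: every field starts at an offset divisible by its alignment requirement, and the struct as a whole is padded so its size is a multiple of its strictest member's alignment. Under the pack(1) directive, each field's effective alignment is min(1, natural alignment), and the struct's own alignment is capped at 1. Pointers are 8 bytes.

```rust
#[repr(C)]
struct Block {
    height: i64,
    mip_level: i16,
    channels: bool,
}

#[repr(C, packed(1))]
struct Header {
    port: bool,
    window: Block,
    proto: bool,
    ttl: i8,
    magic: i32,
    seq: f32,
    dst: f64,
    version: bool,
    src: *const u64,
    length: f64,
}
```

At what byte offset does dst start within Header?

Block: @0: height [8B, align 8] → 8; @8: mip_level [2B, align 2] → 10; @10: channels [1B, align 1] → 11; +5 tail pad (align 8); size 16, align 8
@0: port [1B, align 1] → 1
@1: window [16B, align 1] → 17
@17: proto [1B, align 1] → 18
@18: ttl [1B, align 1] → 19
@19: magic [4B, align 1] → 23
@23: seq [4B, align 1] → 27
@27: dst [8B, align 1] → 35

27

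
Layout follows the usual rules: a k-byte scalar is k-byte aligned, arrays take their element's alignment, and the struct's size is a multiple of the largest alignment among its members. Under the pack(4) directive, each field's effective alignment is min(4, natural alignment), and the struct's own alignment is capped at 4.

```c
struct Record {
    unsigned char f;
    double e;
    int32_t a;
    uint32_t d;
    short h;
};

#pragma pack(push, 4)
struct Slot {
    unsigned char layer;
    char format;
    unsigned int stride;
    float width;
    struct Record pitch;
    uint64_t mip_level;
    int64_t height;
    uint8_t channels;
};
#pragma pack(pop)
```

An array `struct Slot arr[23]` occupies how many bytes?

1472

Record: 0..1  f  (1B, 1-aligned); 1..8  -- padding (7B); 8..16  e  (8B, 8-aligned); 16..20  a  (4B, 4-aligned); 20..24  d  (4B, 4-aligned); 24..26  h  (2B, 2-aligned); 26..32  -- tail padding (6B); sizeof = 32, alignof = 8
0..1  layer  (1B, 1-aligned)
1..2  format  (1B, 1-aligned)
2..4  -- padding (2B)
4..8  stride  (4B, 4-aligned)
8..12  width  (4B, 4-aligned)
12..44  pitch  (32B, 4-aligned)
44..52  mip_level  (8B, 4-aligned)
52..60  height  (8B, 4-aligned)
60..61  channels  (1B, 1-aligned)
61..64  -- tail padding (3B)
sizeof = 64, alignof = 4
array of 23: 23 × 64 = 1472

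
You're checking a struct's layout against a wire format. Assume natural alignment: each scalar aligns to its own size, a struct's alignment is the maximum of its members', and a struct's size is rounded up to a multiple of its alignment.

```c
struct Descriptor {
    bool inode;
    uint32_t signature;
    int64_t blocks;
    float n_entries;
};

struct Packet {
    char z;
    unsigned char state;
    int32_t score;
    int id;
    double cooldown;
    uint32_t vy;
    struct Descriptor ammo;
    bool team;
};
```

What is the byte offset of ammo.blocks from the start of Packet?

Descriptor: inode at 0 (size 1, align 1) → ends 1; pad 3 to align 4 for signature; signature at 4 (size 4, align 4) → ends 8; blocks at 8 (size 8, align 8) → ends 16; n_entries at 16 (size 4, align 4) → ends 20; tail pad 4 to reach multiple of 8; total 24 bytes, alignment 8
z at 0 (size 1, align 1) → ends 1
state at 1 (size 1, align 1) → ends 2
pad 2 to align 4 for score
score at 4 (size 4, align 4) → ends 8
id at 8 (size 4, align 4) → ends 12
pad 4 to align 8 for cooldown
cooldown at 16 (size 8, align 8) → ends 24
vy at 24 (size 4, align 4) → ends 28
pad 4 to align 8 for ammo
ammo at 32 (size 24, align 8) → ends 56
within Descriptor: blocks at 8
32 + 8 = 40

40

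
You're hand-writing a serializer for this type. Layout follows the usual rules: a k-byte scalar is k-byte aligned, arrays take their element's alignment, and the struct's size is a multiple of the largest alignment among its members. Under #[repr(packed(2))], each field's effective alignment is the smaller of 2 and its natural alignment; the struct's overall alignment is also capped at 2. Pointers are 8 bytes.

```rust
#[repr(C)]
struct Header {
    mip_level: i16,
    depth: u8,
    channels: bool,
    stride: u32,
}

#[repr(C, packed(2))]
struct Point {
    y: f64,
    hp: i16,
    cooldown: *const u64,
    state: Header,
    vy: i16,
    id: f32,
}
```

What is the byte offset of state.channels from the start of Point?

21

Header: 0..2  mip_level  (2B, 2-aligned); 2..3  depth  (1B, 1-aligned); 3..4  channels  (1B, 1-aligned); 4..8  stride  (4B, 4-aligned); sizeof = 8, alignof = 4
0..8  y  (8B, 2-aligned)
8..10  hp  (2B, 2-aligned)
10..18  cooldown  (8B, 2-aligned)
18..26  state  (8B, 2-aligned)
within Header: channels at 3
18 + 3 = 21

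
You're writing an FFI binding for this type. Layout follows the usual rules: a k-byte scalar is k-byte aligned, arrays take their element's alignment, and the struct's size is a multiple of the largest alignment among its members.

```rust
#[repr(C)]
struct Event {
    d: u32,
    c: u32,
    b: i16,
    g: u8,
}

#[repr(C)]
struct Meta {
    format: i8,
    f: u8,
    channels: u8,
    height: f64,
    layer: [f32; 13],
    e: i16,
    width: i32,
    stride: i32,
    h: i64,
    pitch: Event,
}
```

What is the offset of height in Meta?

8

Event: 0..4  d  (4B, 4-aligned); 4..8  c  (4B, 4-aligned); 8..10  b  (2B, 2-aligned); 10..11  g  (1B, 1-aligned); 11..12  -- tail padding (1B); sizeof = 12, alignof = 4
0..1  format  (1B, 1-aligned)
1..2  f  (1B, 1-aligned)
2..3  channels  (1B, 1-aligned)
3..8  -- padding (5B)
8..16  height  (8B, 8-aligned)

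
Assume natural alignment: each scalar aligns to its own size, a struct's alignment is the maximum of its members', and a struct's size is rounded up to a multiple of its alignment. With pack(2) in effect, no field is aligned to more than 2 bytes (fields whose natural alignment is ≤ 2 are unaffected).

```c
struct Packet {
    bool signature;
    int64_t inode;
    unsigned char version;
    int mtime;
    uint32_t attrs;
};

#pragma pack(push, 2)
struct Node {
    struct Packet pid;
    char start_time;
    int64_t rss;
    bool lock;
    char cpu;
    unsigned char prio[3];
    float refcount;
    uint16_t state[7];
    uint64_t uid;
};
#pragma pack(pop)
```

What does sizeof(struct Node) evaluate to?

Packet: signature at 0 (size 1, align 1) → ends 1; pad 7 to align 8 for inode; inode at 8 (size 8, align 8) → ends 16; version at 16 (size 1, align 1) → ends 17; pad 3 to align 4 for mtime; mtime at 20 (size 4, align 4) → ends 24; attrs at 24 (size 4, align 4) → ends 28; tail pad 4 to reach multiple of 8; total 32 bytes, alignment 8
pid at 0 (size 32, align 2) → ends 32
start_time at 32 (size 1, align 1) → ends 33
pad 1 to align 2 for rss
rss at 34 (size 8, align 2) → ends 42
lock at 42 (size 1, align 1) → ends 43
cpu at 43 (size 1, align 1) → ends 44
prio at 44 (size 3, align 1) → ends 47
pad 1 to align 2 for refcount
refcount at 48 (size 4, align 2) → ends 52
state at 52 (size 14, align 2) → ends 66
uid at 66 (size 8, align 2) → ends 74
total 74 bytes, alignment 2

74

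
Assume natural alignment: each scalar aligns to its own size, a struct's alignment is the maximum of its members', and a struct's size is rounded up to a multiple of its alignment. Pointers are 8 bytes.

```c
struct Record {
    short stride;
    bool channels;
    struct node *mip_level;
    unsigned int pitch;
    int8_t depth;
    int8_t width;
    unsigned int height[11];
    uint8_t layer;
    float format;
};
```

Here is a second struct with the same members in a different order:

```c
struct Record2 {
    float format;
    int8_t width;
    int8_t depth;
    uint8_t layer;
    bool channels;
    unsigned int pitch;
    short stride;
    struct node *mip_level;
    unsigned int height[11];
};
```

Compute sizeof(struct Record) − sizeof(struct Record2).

8

0..2  stride  (2B, 2-aligned)
2..3  channels  (1B, 1-aligned)
3..8  -- padding (5B)
8..16  mip_level  (8B, 8-aligned)
16..20  pitch  (4B, 4-aligned)
20..21  depth  (1B, 1-aligned)
21..22  width  (1B, 1-aligned)
22..24  -- padding (2B)
24..68  height  (44B, 4-aligned)
68..69  layer  (1B, 1-aligned)
69..72  -- padding (3B)
72..76  format  (4B, 4-aligned)
76..80  -- tail padding (4B)
sizeof = 80, alignof = 8
— Record2 —
0..4  format  (4B, 4-aligned)
4..5  width  (1B, 1-aligned)
5..6  depth  (1B, 1-aligned)
6..7  layer  (1B, 1-aligned)
7..8  channels  (1B, 1-aligned)
8..12  pitch  (4B, 4-aligned)
12..14  stride  (2B, 2-aligned)
14..16  -- padding (2B)
16..24  mip_level  (8B, 8-aligned)
24..68  height  (44B, 4-aligned)
68..72  -- tail padding (4B)
sizeof = 72, alignof = 8
80 − 72 = 8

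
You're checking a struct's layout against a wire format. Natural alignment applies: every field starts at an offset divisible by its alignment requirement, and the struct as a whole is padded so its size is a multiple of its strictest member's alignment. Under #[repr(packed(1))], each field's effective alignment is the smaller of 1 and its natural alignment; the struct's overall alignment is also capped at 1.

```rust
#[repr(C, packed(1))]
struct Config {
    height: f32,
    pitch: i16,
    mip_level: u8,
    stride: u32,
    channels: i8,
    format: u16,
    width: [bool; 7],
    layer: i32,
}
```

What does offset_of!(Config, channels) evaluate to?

11

@0: height [4B, align 1] → 4
@4: pitch [2B, align 1] → 6
@6: mip_level [1B, align 1] → 7
@7: stride [4B, align 1] → 11
@11: channels [1B, align 1] → 12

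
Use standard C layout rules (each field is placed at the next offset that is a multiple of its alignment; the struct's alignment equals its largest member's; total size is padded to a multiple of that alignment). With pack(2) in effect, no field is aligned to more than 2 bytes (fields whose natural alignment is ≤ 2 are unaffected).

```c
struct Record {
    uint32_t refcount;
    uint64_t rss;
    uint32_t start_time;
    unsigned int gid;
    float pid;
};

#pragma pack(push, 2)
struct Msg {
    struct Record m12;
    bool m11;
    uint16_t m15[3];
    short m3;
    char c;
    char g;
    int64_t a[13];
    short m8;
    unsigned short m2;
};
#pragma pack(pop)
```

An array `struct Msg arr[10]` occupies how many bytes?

Record: refcount at 0 (size 4, align 4) → ends 4; pad 4 to align 8 for rss; rss at 8 (size 8, align 8) → ends 16; start_time at 16 (size 4, align 4) → ends 20; gid at 20 (size 4, align 4) → ends 24; pid at 24 (size 4, align 4) → ends 28; tail pad 4 to reach multiple of 8; total 32 bytes, alignment 8
m12 at 0 (size 32, align 2) → ends 32
m11 at 32 (size 1, align 1) → ends 33
pad 1 to align 2 for m15
m15 at 34 (size 6, align 2) → ends 40
m3 at 40 (size 2, align 2) → ends 42
c at 42 (size 1, align 1) → ends 43
g at 43 (size 1, align 1) → ends 44
a at 44 (size 104, align 2) → ends 148
m8 at 148 (size 2, align 2) → ends 150
m2 at 150 (size 2, align 2) → ends 152
total 152 bytes, alignment 2
array of 10: 10 × 152 = 1520

1520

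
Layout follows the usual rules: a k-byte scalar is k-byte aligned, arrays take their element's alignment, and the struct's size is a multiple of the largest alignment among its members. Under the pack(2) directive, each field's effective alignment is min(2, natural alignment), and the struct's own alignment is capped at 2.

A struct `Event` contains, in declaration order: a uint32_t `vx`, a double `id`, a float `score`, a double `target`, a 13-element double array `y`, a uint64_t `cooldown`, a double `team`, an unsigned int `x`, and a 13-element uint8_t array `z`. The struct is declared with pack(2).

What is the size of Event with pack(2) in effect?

0..4  vx  (4B, 2-aligned)
4..12  id  (8B, 2-aligned)
12..16  score  (4B, 2-aligned)
16..24  target  (8B, 2-aligned)
24..128  y  (104B, 2-aligned)
128..136  cooldown  (8B, 2-aligned)
136..144  team  (8B, 2-aligned)
144..148  x  (4B, 2-aligned)
148..161  z  (13B, 1-aligned)
161..162  -- tail padding (1B)
sizeof = 162, alignof = 2

162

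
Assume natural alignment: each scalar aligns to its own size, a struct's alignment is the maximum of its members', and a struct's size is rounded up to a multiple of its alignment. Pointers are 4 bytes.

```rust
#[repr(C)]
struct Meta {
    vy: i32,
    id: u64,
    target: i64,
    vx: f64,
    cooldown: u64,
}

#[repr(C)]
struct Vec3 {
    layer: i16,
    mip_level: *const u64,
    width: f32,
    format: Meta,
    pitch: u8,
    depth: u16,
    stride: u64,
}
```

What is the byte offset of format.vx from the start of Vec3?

Meta: 0..4  vy  (4B, 4-aligned); 4..8  -- padding (4B); 8..16  id  (8B, 8-aligned); 16..24  target  (8B, 8-aligned); 24..32  vx  (8B, 8-aligned); 32..40  cooldown  (8B, 8-aligned); sizeof = 40, alignof = 8
0..2  layer  (2B, 2-aligned)
2..4  -- padding (2B)
4..8  mip_level  (4B, 4-aligned)
8..12  width  (4B, 4-aligned)
12..16  -- padding (4B)
16..56  format  (40B, 8-aligned)
within Meta: vx at 24
16 + 24 = 40

40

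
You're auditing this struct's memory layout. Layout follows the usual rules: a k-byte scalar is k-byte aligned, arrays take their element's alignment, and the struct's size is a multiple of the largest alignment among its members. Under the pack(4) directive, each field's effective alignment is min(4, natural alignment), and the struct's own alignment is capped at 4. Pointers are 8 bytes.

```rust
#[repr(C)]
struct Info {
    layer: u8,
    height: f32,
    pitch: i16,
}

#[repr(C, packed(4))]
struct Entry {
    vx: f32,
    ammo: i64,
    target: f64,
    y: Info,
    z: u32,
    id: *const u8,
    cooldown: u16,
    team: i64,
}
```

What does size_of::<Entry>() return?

Info: @0: layer [1B, align 1] → 1; +3 pad (align 4); @4: height [4B, align 4] → 8; @8: pitch [2B, align 2] → 10; +2 tail pad (align 4); size 12, align 4
@0: vx [4B, align 4] → 4
@4: ammo [8B, align 4] → 12
@12: target [8B, align 4] → 20
@20: y [12B, align 4] → 32
@32: z [4B, align 4] → 36
@36: id [8B, align 4] → 44
@44: cooldown [2B, align 2] → 46
+2 pad (align 4)
@48: team [8B, align 4] → 56
size 56, align 4

56 bytes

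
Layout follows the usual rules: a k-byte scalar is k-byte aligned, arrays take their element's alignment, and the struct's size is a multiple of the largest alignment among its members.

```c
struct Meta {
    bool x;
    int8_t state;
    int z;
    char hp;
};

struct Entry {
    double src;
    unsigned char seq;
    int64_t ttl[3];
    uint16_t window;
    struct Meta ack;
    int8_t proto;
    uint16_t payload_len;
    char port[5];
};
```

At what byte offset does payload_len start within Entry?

Meta: 0..1  x  (1B, 1-aligned); 1..2  state  (1B, 1-aligned); 2..4  -- padding (2B); 4..8  z  (4B, 4-aligned); 8..9  hp  (1B, 1-aligned); 9..12  -- tail padding (3B); sizeof = 12, alignof = 4
0..8  src  (8B, 8-aligned)
8..9  seq  (1B, 1-aligned)
9..16  -- padding (7B)
16..40  ttl  (24B, 8-aligned)
40..42  window  (2B, 2-aligned)
42..44  -- padding (2B)
44..56  ack  (12B, 4-aligned)
56..57  proto  (1B, 1-aligned)
57..58  -- padding (1B)
58..60  payload_len  (2B, 2-aligned)

58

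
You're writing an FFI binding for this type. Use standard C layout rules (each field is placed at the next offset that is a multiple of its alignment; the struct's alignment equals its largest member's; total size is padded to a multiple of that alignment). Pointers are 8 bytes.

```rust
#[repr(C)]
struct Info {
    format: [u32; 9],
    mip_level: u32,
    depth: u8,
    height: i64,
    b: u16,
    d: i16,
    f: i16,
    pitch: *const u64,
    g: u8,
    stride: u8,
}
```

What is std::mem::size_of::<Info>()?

80

@0: format [36B, align 4] → 36
@36: mip_level [4B, align 4] → 40
@40: depth [1B, align 1] → 41
+7 pad (align 8)
@48: height [8B, align 8] → 56
@56: b [2B, align 2] → 58
@58: d [2B, align 2] → 60
@60: f [2B, align 2] → 62
+2 pad (align 8)
@64: pitch [8B, align 8] → 72
@72: g [1B, align 1] → 73
@73: stride [1B, align 1] → 74
+6 tail pad (align 8)
size 80, align 8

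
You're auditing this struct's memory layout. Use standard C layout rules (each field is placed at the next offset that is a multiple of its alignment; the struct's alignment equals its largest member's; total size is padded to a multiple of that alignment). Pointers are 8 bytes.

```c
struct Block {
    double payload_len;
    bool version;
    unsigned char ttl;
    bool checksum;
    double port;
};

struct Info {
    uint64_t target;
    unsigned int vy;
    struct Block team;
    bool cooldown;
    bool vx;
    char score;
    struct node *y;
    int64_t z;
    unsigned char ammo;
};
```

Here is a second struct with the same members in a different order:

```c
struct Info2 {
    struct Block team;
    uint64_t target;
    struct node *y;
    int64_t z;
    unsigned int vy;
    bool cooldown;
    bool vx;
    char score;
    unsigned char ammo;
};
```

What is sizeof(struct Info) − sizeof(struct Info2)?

Block: payload_len at 0 (size 8, align 8) → ends 8; version at 8 (size 1, align 1) → ends 9; ttl at 9 (size 1, align 1) → ends 10; checksum at 10 (size 1, align 1) → ends 11; pad 5 to align 8 for port; port at 16 (size 8, align 8) → ends 24; total 24 bytes, alignment 8
target at 0 (size 8, align 8) → ends 8
vy at 8 (size 4, align 4) → ends 12
pad 4 to align 8 for team
team at 16 (size 24, align 8) → ends 40
cooldown at 40 (size 1, align 1) → ends 41
vx at 41 (size 1, align 1) → ends 42
score at 42 (size 1, align 1) → ends 43
pad 5 to align 8 for y
y at 48 (size 8, align 8) → ends 56
z at 56 (size 8, align 8) → ends 64
ammo at 64 (size 1, align 1) → ends 65
tail pad 7 to reach multiple of 8
total 72 bytes, alignment 8
— Info2 —
team at 0 (size 24, align 8) → ends 24
target at 24 (size 8, align 8) → ends 32
y at 32 (size 8, align 8) → ends 40
z at 40 (size 8, align 8) → ends 48
vy at 48 (size 4, align 4) → ends 52
cooldown at 52 (size 1, align 1) → ends 53
vx at 53 (size 1, align 1) → ends 54
score at 54 (size 1, align 1) → ends 55
ammo at 55 (size 1, align 1) → ends 56
total 56 bytes, alignment 8
72 − 56 = 16

16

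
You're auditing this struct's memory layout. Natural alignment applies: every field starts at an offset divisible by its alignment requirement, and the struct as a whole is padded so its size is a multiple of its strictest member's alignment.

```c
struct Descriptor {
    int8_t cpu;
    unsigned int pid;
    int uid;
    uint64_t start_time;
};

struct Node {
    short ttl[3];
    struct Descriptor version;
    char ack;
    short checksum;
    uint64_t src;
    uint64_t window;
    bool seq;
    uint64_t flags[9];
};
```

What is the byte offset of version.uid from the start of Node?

16

Descriptor: @0: cpu [1B, align 1] → 1; +3 pad (align 4); @4: pid [4B, align 4] → 8; @8: uid [4B, align 4] → 12; +4 pad (align 8); @16: start_time [8B, align 8] → 24; size 24, align 8
@0: ttl [6B, align 2] → 6
+2 pad (align 8)
@8: version [24B, align 8] → 32
within Descriptor: uid at 8
8 + 8 = 16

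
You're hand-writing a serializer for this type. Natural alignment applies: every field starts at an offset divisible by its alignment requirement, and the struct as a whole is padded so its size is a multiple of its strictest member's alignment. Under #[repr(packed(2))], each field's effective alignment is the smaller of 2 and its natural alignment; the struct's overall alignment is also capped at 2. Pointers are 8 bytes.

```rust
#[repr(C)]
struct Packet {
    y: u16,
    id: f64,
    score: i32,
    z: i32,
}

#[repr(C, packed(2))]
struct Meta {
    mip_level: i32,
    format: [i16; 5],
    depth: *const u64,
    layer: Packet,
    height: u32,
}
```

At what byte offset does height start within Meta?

Packet: @0: y [2B, align 2] → 2; +6 pad (align 8); @8: id [8B, align 8] → 16; @16: score [4B, align 4] → 20; @20: z [4B, align 4] → 24; size 24, align 8
@0: mip_level [4B, align 2] → 4
@4: format [10B, align 2] → 14
@14: depth [8B, align 2] → 22
@22: layer [24B, align 2] → 46
@46: height [4B, align 2] → 50

46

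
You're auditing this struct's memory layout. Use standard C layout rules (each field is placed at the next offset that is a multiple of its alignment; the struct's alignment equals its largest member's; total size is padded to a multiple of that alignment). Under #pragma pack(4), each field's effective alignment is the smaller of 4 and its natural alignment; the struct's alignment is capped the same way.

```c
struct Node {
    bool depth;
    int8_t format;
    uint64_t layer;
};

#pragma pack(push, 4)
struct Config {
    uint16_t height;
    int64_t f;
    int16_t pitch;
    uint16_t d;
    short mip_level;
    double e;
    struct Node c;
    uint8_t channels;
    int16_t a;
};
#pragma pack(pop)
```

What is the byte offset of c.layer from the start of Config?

Node: 0..1  depth  (1B, 1-aligned); 1..2  format  (1B, 1-aligned); 2..8  -- padding (6B); 8..16  layer  (8B, 8-aligned); sizeof = 16, alignof = 8
0..2  height  (2B, 2-aligned)
2..4  -- padding (2B)
4..12  f  (8B, 4-aligned)
12..14  pitch  (2B, 2-aligned)
14..16  d  (2B, 2-aligned)
16..18  mip_level  (2B, 2-aligned)
18..20  -- padding (2B)
20..28  e  (8B, 4-aligned)
28..44  c  (16B, 4-aligned)
within Node: layer at 8
28 + 8 = 36

36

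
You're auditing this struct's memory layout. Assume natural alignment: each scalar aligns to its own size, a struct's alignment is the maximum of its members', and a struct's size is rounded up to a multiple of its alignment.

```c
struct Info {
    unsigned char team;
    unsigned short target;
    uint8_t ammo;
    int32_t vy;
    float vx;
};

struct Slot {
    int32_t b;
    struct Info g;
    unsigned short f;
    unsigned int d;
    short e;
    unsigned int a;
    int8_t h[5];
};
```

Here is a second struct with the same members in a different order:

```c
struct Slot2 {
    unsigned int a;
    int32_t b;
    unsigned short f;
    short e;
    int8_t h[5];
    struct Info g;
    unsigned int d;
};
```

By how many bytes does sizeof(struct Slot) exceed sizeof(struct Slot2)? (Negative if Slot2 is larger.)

4

Info: 0..1  team  (1B, 1-aligned); 1..2  -- padding (1B); 2..4  target  (2B, 2-aligned); 4..5  ammo  (1B, 1-aligned); 5..8  -- padding (3B); 8..12  vy  (4B, 4-aligned); 12..16  vx  (4B, 4-aligned); sizeof = 16, alignof = 4
0..4  b  (4B, 4-aligned)
4..20  g  (16B, 4-aligned)
20..22  f  (2B, 2-aligned)
22..24  -- padding (2B)
24..28  d  (4B, 4-aligned)
28..30  e  (2B, 2-aligned)
30..32  -- padding (2B)
32..36  a  (4B, 4-aligned)
36..41  h  (5B, 1-aligned)
41..44  -- tail padding (3B)
sizeof = 44, alignof = 4
— Slot2 —
0..4  a  (4B, 4-aligned)
4..8  b  (4B, 4-aligned)
8..10  f  (2B, 2-aligned)
10..12  e  (2B, 2-aligned)
12..17  h  (5B, 1-aligned)
17..20  -- padding (3B)
20..36  g  (16B, 4-aligned)
36..40  d  (4B, 4-aligned)
sizeof = 40, alignof = 4
44 − 40 = 4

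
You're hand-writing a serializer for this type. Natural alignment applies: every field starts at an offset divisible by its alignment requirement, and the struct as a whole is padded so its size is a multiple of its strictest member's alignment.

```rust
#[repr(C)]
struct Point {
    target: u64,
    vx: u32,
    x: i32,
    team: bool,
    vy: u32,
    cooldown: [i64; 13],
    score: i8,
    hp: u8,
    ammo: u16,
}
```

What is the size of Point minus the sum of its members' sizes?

@0: target [8B, align 8] → 8
@8: vx [4B, align 4] → 12
@12: x [4B, align 4] → 16
@16: team [1B, align 1] → 17
+3 pad (align 4)
@20: vy [4B, align 4] → 24
@24: cooldown [104B, align 8] → 128
@128: score [1B, align 1] → 129
@129: hp [1B, align 1] → 130
@130: ammo [2B, align 2] → 132
+4 tail pad (align 8)
size 136, align 8
data bytes 129, size 136 → padding 7

7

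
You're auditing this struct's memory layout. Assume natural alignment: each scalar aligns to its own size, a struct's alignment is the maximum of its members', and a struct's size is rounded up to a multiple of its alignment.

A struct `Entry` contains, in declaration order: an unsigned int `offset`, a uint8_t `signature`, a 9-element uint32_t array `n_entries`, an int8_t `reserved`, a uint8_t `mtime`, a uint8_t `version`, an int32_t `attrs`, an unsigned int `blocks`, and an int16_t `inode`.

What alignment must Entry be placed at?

4

member alignments: offset=4, signature=1, n_entries=4, reserved=1, mtime=1, version=1, attrs=4, blocks=4, inode=2
max = 4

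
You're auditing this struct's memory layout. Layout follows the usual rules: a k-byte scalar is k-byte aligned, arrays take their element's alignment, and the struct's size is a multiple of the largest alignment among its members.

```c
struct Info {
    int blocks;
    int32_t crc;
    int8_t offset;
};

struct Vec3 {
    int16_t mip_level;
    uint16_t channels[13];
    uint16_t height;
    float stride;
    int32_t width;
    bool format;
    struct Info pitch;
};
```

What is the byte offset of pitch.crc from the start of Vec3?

48

Info: @0: blocks [4B, align 4] → 4; @4: crc [4B, align 4] → 8; @8: offset [1B, align 1] → 9; +3 tail pad (align 4); size 12, align 4
@0: mip_level [2B, align 2] → 2
@2: channels [26B, align 2] → 28
@28: height [2B, align 2] → 30
+2 pad (align 4)
@32: stride [4B, align 4] → 36
@36: width [4B, align 4] → 40
@40: format [1B, align 1] → 41
+3 pad (align 4)
@44: pitch [12B, align 4] → 56
within Info: crc at 4
44 + 4 = 48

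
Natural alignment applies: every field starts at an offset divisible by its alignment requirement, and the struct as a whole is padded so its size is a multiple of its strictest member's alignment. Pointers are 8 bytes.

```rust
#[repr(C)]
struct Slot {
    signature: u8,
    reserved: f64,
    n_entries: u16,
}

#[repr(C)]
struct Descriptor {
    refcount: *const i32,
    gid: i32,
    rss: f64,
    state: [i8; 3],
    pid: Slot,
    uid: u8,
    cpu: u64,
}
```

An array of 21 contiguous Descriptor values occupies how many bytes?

1512

Slot: signature at 0 (size 1, align 1) → ends 1; pad 7 to align 8 for reserved; reserved at 8 (size 8, align 8) → ends 16; n_entries at 16 (size 2, align 2) → ends 18; tail pad 6 to reach multiple of 8; total 24 bytes, alignment 8
refcount at 0 (size 8, align 8) → ends 8
gid at 8 (size 4, align 4) → ends 12
pad 4 to align 8 for rss
rss at 16 (size 8, align 8) → ends 24
state at 24 (size 3, align 1) → ends 27
pad 5 to align 8 for pid
pid at 32 (size 24, align 8) → ends 56
uid at 56 (size 1, align 1) → ends 57
pad 7 to align 8 for cpu
cpu at 64 (size 8, align 8) → ends 72
total 72 bytes, alignment 8
array of 21: 21 × 72 = 1512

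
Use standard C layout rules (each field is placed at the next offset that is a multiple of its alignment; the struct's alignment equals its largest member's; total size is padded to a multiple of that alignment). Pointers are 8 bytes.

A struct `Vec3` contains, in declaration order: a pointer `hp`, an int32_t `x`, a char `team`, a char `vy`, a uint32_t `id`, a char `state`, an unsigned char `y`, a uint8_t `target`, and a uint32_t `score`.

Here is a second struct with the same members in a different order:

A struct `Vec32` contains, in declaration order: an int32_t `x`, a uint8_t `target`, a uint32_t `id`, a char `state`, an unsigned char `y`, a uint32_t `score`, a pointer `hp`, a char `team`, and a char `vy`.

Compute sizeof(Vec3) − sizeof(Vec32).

@0: hp [8B, align 8] → 8
@8: x [4B, align 4] → 12
@12: team [1B, align 1] → 13
@13: vy [1B, align 1] → 14
+2 pad (align 4)
@16: id [4B, align 4] → 20
@20: state [1B, align 1] → 21
@21: y [1B, align 1] → 22
@22: target [1B, align 1] → 23
+1 pad (align 4)
@24: score [4B, align 4] → 28
+4 tail pad (align 8)
size 32, align 8
— Vec32 —
@0: x [4B, align 4] → 4
@4: target [1B, align 1] → 5
+3 pad (align 4)
@8: id [4B, align 4] → 12
@12: state [1B, align 1] → 13
@13: y [1B, align 1] → 14
+2 pad (align 4)
@16: score [4B, align 4] → 20
+4 pad (align 8)
@24: hp [8B, align 8] → 32
@32: team [1B, align 1] → 33
@33: vy [1B, align 1] → 34
+6 tail pad (align 8)
size 40, align 8
32 − 40 = -8

-8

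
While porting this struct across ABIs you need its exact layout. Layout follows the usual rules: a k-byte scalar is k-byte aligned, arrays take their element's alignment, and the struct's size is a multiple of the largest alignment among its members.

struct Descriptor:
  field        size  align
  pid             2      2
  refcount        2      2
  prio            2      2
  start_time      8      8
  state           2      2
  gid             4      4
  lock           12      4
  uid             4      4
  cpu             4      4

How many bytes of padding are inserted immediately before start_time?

2

@0: pid [2B, align 2] → 2
@2: refcount [2B, align 2] → 4
@4: prio [2B, align 2] → 6
+2 pad (align 8)
@8: start_time [8B, align 8] → 16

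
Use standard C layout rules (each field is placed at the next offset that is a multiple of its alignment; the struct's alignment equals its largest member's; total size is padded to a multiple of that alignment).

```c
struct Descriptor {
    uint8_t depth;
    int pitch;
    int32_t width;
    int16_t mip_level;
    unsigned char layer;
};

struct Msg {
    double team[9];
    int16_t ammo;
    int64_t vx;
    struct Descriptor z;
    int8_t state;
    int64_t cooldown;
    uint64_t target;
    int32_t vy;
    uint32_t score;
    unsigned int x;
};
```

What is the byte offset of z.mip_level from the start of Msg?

100

Descriptor: @0: depth [1B, align 1] → 1; +3 pad (align 4); @4: pitch [4B, align 4] → 8; @8: width [4B, align 4] → 12; @12: mip_level [2B, align 2] → 14; @14: layer [1B, align 1] → 15; +1 tail pad (align 4); size 16, align 4
@0: team [72B, align 8] → 72
@72: ammo [2B, align 2] → 74
+6 pad (align 8)
@80: vx [8B, align 8] → 88
@88: z [16B, align 4] → 104
within Descriptor: mip_level at 12
88 + 12 = 100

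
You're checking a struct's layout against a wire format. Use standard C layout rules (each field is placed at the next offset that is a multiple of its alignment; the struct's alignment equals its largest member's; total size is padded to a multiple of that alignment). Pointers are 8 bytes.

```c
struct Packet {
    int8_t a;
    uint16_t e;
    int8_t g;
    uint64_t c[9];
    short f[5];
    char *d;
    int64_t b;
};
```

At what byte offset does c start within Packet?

0..1  a  (1B, 1-aligned)
1..2  -- padding (1B)
2..4  e  (2B, 2-aligned)
4..5  g  (1B, 1-aligned)
5..8  -- padding (3B)
8..80  c  (72B, 8-aligned)

8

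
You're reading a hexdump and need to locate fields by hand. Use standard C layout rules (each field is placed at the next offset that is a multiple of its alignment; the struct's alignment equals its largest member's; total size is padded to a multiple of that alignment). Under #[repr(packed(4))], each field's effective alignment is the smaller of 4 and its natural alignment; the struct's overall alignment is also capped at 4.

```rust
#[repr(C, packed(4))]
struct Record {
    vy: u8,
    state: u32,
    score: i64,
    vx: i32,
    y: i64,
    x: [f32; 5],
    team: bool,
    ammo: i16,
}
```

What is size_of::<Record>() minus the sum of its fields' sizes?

4

vy at 0 (size 1, align 1) → ends 1
pad 3 to align 4 for state
state at 4 (size 4, align 4) → ends 8
score at 8 (size 8, align 4) → ends 16
vx at 16 (size 4, align 4) → ends 20
y at 20 (size 8, align 4) → ends 28
x at 28 (size 20, align 4) → ends 48
team at 48 (size 1, align 1) → ends 49
pad 1 to align 2 for ammo
ammo at 50 (size 2, align 2) → ends 52
total 52 bytes, alignment 4
data bytes 48, size 52 → padding 4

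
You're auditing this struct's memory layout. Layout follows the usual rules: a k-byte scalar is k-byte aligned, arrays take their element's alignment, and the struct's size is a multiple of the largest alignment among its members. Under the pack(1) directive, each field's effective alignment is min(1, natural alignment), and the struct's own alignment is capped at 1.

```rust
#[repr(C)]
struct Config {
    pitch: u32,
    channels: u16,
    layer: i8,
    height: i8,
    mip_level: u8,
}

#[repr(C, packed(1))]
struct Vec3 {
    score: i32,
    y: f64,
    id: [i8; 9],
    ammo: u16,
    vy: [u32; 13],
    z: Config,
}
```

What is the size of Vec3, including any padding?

87

Config: 0..4  pitch  (4B, 4-aligned); 4..6  channels  (2B, 2-aligned); 6..7  layer  (1B, 1-aligned); 7..8  height  (1B, 1-aligned); 8..9  mip_level  (1B, 1-aligned); 9..12  -- tail padding (3B); sizeof = 12, alignof = 4
0..4  score  (4B, 1-aligned)
4..12  y  (8B, 1-aligned)
12..21  id  (9B, 1-aligned)
21..23  ammo  (2B, 1-aligned)
23..75  vy  (52B, 1-aligned)
75..87  z  (12B, 1-aligned)
sizeof = 87, alignof = 1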